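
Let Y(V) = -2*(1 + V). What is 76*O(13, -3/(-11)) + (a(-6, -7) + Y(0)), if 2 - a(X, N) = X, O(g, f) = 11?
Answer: 842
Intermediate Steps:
a(X, N) = 2 - X
Y(V) = -2 - 2*V
76*O(13, -3/(-11)) + (a(-6, -7) + Y(0)) = 76*11 + ((2 - 1*(-6)) + (-2 - 2*0)) = 836 + ((2 + 6) + (-2 + 0)) = 836 + (8 - 2) = 836 + 6 = 842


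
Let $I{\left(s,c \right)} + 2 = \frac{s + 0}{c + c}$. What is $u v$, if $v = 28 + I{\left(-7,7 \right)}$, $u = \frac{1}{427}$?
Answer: $\frac{51}{854} \approx 0.059719$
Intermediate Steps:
$I{\left(s,c \right)} = -2 + \frac{s}{2 c}$ ($I{\left(s,c \right)} = -2 + \frac{s + 0}{c + c} = -2 + \frac{s}{2 c}$)
$u = \frac{1}{427} \approx 0.0023419$
$v = \frac{51}{2}$ ($v = 28 - \left(2 + \frac{7}{2 \cdot 7}\right) = 28 - \left(2 + \frac{7}{2} \cdot \frac{1}{7}\right) = 28 - \frac{5}{2} = \frac{51}{2} \approx 25.5$)
$u v = \frac{1}{427} \cdot \frac{51}{2} = \frac{51}{854}$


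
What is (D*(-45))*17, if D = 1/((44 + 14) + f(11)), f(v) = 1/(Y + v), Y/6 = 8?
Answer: -15045/1141 ≈ -13.186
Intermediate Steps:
Y = 48 (Y = 6*8 = 48)
f(v) = 1/(48 + v)
D = 59/3423 (D = 1/((44 + 14) + 1/(48 + 11)) = 1/(58 + 1/59) = 1/(3423/59) = 59/3423 ≈ 0.017236)
(D*(-45))*17 = ((59/3423)*(-45))*17 = -885/1141*17 = -15045/1141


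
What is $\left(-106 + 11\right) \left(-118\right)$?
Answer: $11210$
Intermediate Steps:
$\left(-106 + 11\right) \left(-118\right) = \left(-95\right) \left(-118\right) = 11210$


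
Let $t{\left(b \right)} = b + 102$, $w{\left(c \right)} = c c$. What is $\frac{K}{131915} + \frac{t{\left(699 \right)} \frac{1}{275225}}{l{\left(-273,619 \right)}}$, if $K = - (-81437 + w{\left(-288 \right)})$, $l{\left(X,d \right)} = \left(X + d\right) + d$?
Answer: $- \frac{80028333692}{7007117033875} \approx -0.011421$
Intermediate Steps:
$l{\left(X,d \right)} = X + 2 d$
$w{\left(c \right)} = c^{2}$
$t{\left(b \right)} = 102 + b$
$K = -1507$ ($K = - (-81437 + \left(-288\right)^{2}) = - (-81437 + 82944) = \left(-1\right) 1507 = -1507$)
$\frac{K}{131915} + \frac{t{\left(699 \right)} \frac{1}{275225}}{l{\left(-273,619 \right)}} = - \frac{1507}{131915} + \frac{\left(102 + 699\right) \frac{1}{275225}}{-273 + 2 \cdot 619} = \left(-1507\right) \frac{1}{131915} + \frac{801 \cdot \frac{1}{275225}}{-273 + 1238} = - \frac{1507}{131915} + \frac{801}{275225 \cdot 965} = - \frac{1507}{131915} + \frac{801}{275225} \cdot \frac{1}{965} = - \frac{1507}{131915} + \frac{801}{265592125} = - \frac{80028333692}{7007117033875}$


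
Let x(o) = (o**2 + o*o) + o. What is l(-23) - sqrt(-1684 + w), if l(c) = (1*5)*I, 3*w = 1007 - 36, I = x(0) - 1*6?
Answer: -30 - I*sqrt(12243)/3 ≈ -30.0 - 36.883*I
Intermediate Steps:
x(o) = o + 2*o**2 (x(o) = (o**2 + o**2) + o = 2*o**2 + o = o + 2*o**2)
I = -6 (I = 0*(1 + 2*0) - 1*6 = 0*(1 + 0) - 6 = 0*1 - 6 = 0 - 6 = -6)
w = 971/3 (w = (1007 - 36)/3 = (1/3)*971 = 971/3 ≈ 323.67)
l(c) = -30 (l(c) = (1*5)*(-6) = 5*(-6) = -30)
l(-23) - sqrt(-1684 + w) = -30 - sqrt(-1684 + 971/3) = -30 - sqrt(-4081/3) = -30 - I*sqrt(12243)/3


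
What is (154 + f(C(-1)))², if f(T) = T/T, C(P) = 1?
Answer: 24025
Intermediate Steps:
f(T) = 1
(154 + f(C(-1)))² = (154 + 1)² = 155² = 24025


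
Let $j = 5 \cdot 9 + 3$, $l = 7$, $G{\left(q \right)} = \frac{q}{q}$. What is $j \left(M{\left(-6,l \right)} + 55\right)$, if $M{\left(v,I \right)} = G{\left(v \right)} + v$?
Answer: $2400$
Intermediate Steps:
$G{\left(q \right)} = 1$
$j = 48$ ($j = 45 + 3 = 48$)
$M{\left(v,I \right)} = 1 + v$
$j \left(M{\left(-6,l \right)} + 55\right) = 48 \left(\left(1 - 6\right) + 55\right) = 48 \left(-5 + 55\right) = 48 \cdot 50 = 2400$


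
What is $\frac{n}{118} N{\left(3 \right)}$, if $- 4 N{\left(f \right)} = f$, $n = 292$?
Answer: $- \frac{219}{118} \approx -1.8559$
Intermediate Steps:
$N{\left(f \right)} = - \frac{f}{4}$
$\frac{n}{118} N{\left(3 \right)} = \frac{292}{118} \left(\left(- \frac{1}{4}\right) 3\right) = 292 \cdot \frac{1}{118} \left(- \frac{3}{4}\right) = \frac{146}{59} \left(- \frac{3}{4}\right) = - \frac{219}{118}$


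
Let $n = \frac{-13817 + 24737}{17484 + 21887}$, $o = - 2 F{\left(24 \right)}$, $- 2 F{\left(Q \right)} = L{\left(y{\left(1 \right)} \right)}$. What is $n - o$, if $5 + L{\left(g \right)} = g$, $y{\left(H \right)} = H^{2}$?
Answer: $\frac{168404}{39371} \approx 4.2774$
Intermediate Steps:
$L{\left(g \right)} = -5 + g$
$F{\left(Q \right)} = 2$ ($F{\left(Q \right)} = - \frac{-5 + 1^{2}}{2} = - \frac{-5 + 1}{2} = \left(- \frac{1}{2}\right) \left(-4\right) = 2$)
$o = -4$ ($o = \left(-2\right) 2 = -4$)
$n = \frac{10920}{39371} \approx 0.27736$
$n - o = \frac{10920}{39371} - -4 = \frac{10920}{39371} + 4 = \frac{168404}{39371}$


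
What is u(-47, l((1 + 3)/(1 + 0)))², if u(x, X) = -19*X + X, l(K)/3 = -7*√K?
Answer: 571536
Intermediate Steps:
l(K) = -21*√K (l(K) = 3*(-7*√K) = -21*√K)
u(x, X) = -18*X
u(-47, l((1 + 3)/(1 + 0)))² = (-(-378)*√((1 + 3)/(1 + 0)))² = (-(-378)*√(4/1))² = (-(-378)*√(4*1))² = (-(-378)*√4)² = (-(-378)*2)² = (-18*(-42))² = 756² = 571536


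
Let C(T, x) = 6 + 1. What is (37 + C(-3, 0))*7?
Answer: 308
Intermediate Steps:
C(T, x) = 7
(37 + C(-3, 0))*7 = (37 + 7)*7 = 44*7 = 308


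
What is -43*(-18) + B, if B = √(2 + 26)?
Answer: 774 + 2*√7 ≈ 779.29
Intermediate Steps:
B = 2*√7 (B = √28 = 2*√7 ≈ 5.2915)
-43*(-18) + B = -43*(-18) + 2*√7 = 774 + 2*√7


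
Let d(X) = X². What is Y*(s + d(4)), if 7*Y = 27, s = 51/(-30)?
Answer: 3861/70 ≈ 55.157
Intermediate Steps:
s = -17/10 (s = 51*(-1/30) = -17/10 ≈ -1.7000)
Y = 27/7 (Y = (⅐)*27 = 27/7 ≈ 3.8571)
Y*(s + d(4)) = 27*(-17/10 + 4²)/7 = 27*(-17/10 + 16)/7 = (27/7)*(143/10) = 3861/70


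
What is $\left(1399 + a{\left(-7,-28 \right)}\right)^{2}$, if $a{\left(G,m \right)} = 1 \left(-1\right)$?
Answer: $1954404$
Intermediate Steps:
$a{\left(G,m \right)} = -1$
$\left(1399 + a{\left(-7,-28 \right)}\right)^{2} = \left(1399 - 1\right)^{2} = 1398^{2} = 1954404$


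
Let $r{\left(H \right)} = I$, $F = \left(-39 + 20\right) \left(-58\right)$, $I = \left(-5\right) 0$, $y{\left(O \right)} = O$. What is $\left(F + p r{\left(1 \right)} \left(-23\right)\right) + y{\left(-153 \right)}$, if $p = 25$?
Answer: $949$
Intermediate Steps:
$I = 0$
$F = 1102$ ($F = \left(-19\right) \left(-58\right) = 1102$)
$r{\left(H \right)} = 0$
$\left(F + p r{\left(1 \right)} \left(-23\right)\right) + y{\left(-153 \right)} = \left(1102 + 25 \cdot 0 \left(-23\right)\right) - 153 = \left(1102 + 0 \left(-23\right)\right) - 153 = \left(1102 + 0\right) - 153 = 1102 - 153 = 949$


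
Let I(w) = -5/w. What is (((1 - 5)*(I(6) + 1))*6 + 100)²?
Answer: 9216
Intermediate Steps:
(((1 - 5)*(I(6) + 1))*6 + 100)² = (((1 - 5)*(-5/6 + 1))*6 + 100)² = (-4*(-5*⅙ + 1)*6 + 100)² = (-4*(-⅚ + 1)*6 + 100)² = (-4*⅙*6 + 100)² = (-⅔*6 + 100)² = (-4 + 100)² = 96² = 9216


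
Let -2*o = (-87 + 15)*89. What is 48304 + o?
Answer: 51508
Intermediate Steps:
o = 3204 (o = -(-87 + 15)*89/2 = -(-36)*89 = -½*(-6408) = 3204)
48304 + o = 48304 + 3204 = 51508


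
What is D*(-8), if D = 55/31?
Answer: -440/31 ≈ -14.194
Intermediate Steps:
D = 55/31 (D = 55*(1/31) = 55/31 ≈ 1.7742)
D*(-8) = (55/31)*(-8) = -440/31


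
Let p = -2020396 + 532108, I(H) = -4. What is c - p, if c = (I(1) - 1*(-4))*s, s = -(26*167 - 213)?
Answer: 1488288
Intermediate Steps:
s = -4129 (s = -(4342 - 213) = -1*4129 = -4129)
p = -1488288
c = 0 (c = (-4 - 1*(-4))*(-4129) = (-4 + 4)*(-4129) = 0*(-4129) = 0)
c - p = 0 - 1*(-1488288) = 0 + 1488288 = 1488288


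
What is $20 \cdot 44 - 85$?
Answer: $795$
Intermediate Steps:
$20 \cdot 44 - 85 = 880 - 85 = 795$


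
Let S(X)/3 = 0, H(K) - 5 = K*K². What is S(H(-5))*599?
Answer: 0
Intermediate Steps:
H(K) = 5 + K³ (H(K) = 5 + K*K² = 5 + K³)
S(X) = 0 (S(X) = 3*0 = 0)
S(H(-5))*599 = 0*599 = 0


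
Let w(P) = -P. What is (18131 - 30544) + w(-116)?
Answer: -12297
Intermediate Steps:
(18131 - 30544) + w(-116) = (18131 - 30544) - 1*(-116) = -12413 + 116 = -12297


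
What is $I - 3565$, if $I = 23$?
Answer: $-3542$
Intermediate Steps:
$I - 3565 = 23 - 3565 = -3542$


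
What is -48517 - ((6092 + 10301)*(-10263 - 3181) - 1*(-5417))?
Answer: 220333558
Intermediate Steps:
-48517 - ((6092 + 10301)*(-10263 - 3181) - 1*(-5417)) = -48517 - (16393*(-13444) + 5417) = -48517 - (-220387492 + 5417) = -48517 - 1*(-220382075) = -48517 + 220382075 = 220333558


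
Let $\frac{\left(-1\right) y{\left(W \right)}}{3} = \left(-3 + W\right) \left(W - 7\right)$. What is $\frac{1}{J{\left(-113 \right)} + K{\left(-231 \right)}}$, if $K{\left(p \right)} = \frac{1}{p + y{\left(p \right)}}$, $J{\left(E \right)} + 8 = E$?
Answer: $- \frac{167307}{20244148} \approx -0.0082645$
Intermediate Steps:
$y{\left(W \right)} = - 3 \left(-7 + W\right) \left(-3 + W\right)$ ($y{\left(W \right)} = - 3 \left(-3 + W\right) \left(W - 7\right) = - 3 \left(-3 + W\right) \left(-7 + W\right) = - 3 \left(-7 + W\right) \left(-3 + W\right)$)
$J{\left(E \right)} = -8 + E$
$K{\left(p \right)} = \frac{1}{-63 - 3 p^{2} + 31 p}$ ($K{\left(p \right)} = \frac{1}{p - \left(63 - 30 p + 3 p^{2}\right)} = \frac{1}{-63 - 3 p^{2} + 31 p}$)
$\frac{1}{J{\left(-113 \right)} + K{\left(-231 \right)}} = \frac{1}{\left(-8 - 113\right) - \frac{1}{63 - -7161 + 3 \left(-231\right)^{2}}} = \frac{1}{-121 - \frac{1}{63 + 7161 + 3 \cdot 53361}} = \frac{1}{-121 - \frac{1}{63 + 7161 + 160083}} = \frac{1}{-121 - \frac{1}{167307}} = \frac{1}{- \frac{20244148}{167307}} = - \frac{167307}{20244148}$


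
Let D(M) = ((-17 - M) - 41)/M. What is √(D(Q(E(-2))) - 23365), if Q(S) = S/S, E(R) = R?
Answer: 8*I*√366 ≈ 153.05*I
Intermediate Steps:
Q(S) = 1
D(M) = (-58 - M)/M
√(D(Q(E(-2))) - 23365) = √((-58 - 1*1)/1 - 23365) = √(1*(-58 - 1) - 23365) = √(1*(-59) - 23365) = √(-59 - 23365) = √(-23424) = 8*I*√366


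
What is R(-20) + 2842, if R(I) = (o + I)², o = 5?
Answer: 3067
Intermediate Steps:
R(I) = (5 + I)²
R(-20) + 2842 = (5 - 20)² + 2842 = (-15)² + 2842 = 225 + 2842 = 3067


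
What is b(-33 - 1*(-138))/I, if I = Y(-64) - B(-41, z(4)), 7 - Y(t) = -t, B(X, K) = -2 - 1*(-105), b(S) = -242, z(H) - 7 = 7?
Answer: 121/80 ≈ 1.5125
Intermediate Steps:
z(H) = 14 (z(H) = 7 + 7 = 14)
B(X, K) = 103 (B(X, K) = -2 + 105 = 103)
Y(t) = 7 + t (Y(t) = 7 - (-1)*t = 7 + t)
I = -160 (I = (7 - 64) - 1*103 = -57 - 103 = -160)
b(-33 - 1*(-138))/I = -242/(-160) = -242*(-1/160) = 121/80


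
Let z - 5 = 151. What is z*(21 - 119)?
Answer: -15288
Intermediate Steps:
z = 156 (z = 5 + 151 = 156)
z*(21 - 119) = 156*(21 - 119) = 156*(-98) = -15288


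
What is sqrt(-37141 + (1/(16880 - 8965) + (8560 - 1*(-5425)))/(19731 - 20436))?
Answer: 33*I*sqrt(4722317254353)/372005 ≈ 192.77*I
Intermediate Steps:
sqrt(-37141 + (1/(16880 - 8965) + (8560 - 1*(-5425)))/(19731 - 20436)) = sqrt(-37141 + (1/7915 + (8560 + 5425))/(-705)) = sqrt(-37141 + (1/7915 + 13985)*(-1/705)) = sqrt(-37141 + (110691276/7915)*(-1/705)) = sqrt(-37141 - 36897092/1860025) = sqrt(-69120085617/1860025) = 33*I*sqrt(4722317254353)/372005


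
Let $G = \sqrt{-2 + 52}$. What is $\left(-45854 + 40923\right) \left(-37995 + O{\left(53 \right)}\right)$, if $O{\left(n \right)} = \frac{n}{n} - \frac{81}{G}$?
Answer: $187348414 + \frac{399411 \sqrt{2}}{10} \approx 1.874 \cdot 10^{8}$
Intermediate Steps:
$G = 5 \sqrt{2}$ ($G = \sqrt{50} = 5 \sqrt{2} \approx 7.0711$)
$O{\left(n \right)} = 1 - \frac{81 \sqrt{2}}{10}$ ($O{\left(n \right)} = \frac{n}{n} - \frac{81}{5 \sqrt{2}} = 1 - 81 \frac{\sqrt{2}}{10} = 1 - \frac{81 \sqrt{2}}{10}$)
$\left(-45854 + 40923\right) \left(-37995 + O{\left(53 \right)}\right) = \left(-45854 + 40923\right) \left(-37995 + \left(1 - \frac{81 \sqrt{2}}{10}\right)\right) = - 4931 \left(-37994 - \frac{81 \sqrt{2}}{10}\right) = 187348414 + \frac{399411 \sqrt{2}}{10}$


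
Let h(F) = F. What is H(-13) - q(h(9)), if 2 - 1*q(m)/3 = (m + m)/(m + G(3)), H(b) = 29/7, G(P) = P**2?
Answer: 8/7 ≈ 1.1429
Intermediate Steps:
H(b) = 29/7 (H(b) = 29*(1/7) = 29/7)
q(m) = 6 - 6*m/(9 + m) (q(m) = 6 - 3*(m + m)/(m + 3**2) = 6 - 3*2*m/(m + 9) = 6 - 3*2*m/(9 + m) = 6 - 6*m/(9 + m))
H(-13) - q(h(9)) = 29/7 - 54/(9 + 9) = 29/7 - 54/18 = 29/7 - 1*3 = 29/7 - 3 = 8/7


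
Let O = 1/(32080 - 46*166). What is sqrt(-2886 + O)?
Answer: I*sqrt(47900315057)/4074 ≈ 53.721*I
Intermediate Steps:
O = 1/24444 (O = 1/(32080 - 7636) = 1/24444 ≈ 4.0910e-5)
sqrt(-2886 + O) = sqrt(-2886 + 1/24444) = sqrt(-70545383/24444) = I*sqrt(47900315057)/4074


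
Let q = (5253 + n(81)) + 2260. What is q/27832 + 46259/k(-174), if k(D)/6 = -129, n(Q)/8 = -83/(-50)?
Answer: -16020689341/269274600 ≈ -59.496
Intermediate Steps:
n(Q) = 332/25 (n(Q) = 8*(-83/(-50)) = 8*(-83*(-1/50)) = 8*(83/50) = 332/25)
k(D) = -774 (k(D) = 6*(-129) = -774)
q = 188157/25 (q = (5253 + 332/25) + 2260 = 131657/25 + 2260 = 188157/25 ≈ 7526.3)
q/27832 + 46259/k(-174) = (188157/25)/27832 + 46259/(-774) = (188157/25)*(1/27832) + 46259*(-1/774) = 188157/695800 - 46259/774 = -16020689341/269274600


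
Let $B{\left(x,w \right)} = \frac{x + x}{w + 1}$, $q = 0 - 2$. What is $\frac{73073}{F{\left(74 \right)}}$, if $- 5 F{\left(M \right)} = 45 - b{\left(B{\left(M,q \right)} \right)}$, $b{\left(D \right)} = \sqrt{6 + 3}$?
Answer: $- \frac{52195}{6} \approx -8699.2$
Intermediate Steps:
$q = -2$
$B{\left(x,w \right)} = \frac{2 x}{1 + w}$
$b{\left(D \right)} = 3$ ($b{\left(D \right)} = \sqrt{9} = 3$)
$F{\left(M \right)} = - \frac{42}{5}$ ($F{\left(M \right)} = - \frac{45 - 3}{5} = \left(- \frac{1}{5}\right) 42 = - \frac{42}{5}$)
$\frac{73073}{F{\left(74 \right)}} = \frac{73073}{- \frac{42}{5}} = 73073 \left(- \frac{5}{42}\right) = - \frac{52195}{6}$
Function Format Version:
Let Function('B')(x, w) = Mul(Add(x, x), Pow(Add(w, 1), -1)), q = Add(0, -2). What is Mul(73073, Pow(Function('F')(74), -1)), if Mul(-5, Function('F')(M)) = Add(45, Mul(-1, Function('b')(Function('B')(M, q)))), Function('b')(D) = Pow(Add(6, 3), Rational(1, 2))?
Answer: Rational(-52195, 6) ≈ -8699.2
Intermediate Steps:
q = -2
Function('B')(x, w) = Mul(2, x, Pow(Add(1, w), -1)) (Function('B')(x, w) = Mul(Mul(2, x), Pow(Add(1, w), -1)) = Mul(2, x, Pow(Add(1, w), -1)))
Function('b')(D) = 3 (Function('b')(D) = Pow(9, Rational(1, 2)) = 3)
Function('F')(M) = Rational(-42, 5) (Function('F')(M) = Mul(Rational(-1, 5), Add(45, Mul(-1, 3))) = Mul(Rational(-1, 5), Add(45, -3)) = Mul(Rational(-1, 5), 42) = Rational(-42, 5))
Mul(73073, Pow(Function('F')(74), -1)) = Mul(73073, Pow(Rational(-42, 5), -1)) = Mul(73073, Rational(-5, 42)) = Rational(-52195, 6)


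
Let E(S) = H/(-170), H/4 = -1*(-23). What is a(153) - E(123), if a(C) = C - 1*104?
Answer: 4211/85 ≈ 49.541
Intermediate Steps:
H = 92 (H = 4*(-1*(-23)) = 4*23 = 92)
a(C) = -104 + C (a(C) = C - 104 = -104 + C)
E(S) = -46/85 (E(S) = 92/(-170) = 92*(-1/170) = -46/85)
a(153) - E(123) = (-104 + 153) - 1*(-46/85) = 49 + 46/85 = 4211/85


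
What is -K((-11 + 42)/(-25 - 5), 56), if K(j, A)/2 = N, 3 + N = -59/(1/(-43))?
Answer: -5068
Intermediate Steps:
N = 2534 (N = -3 - 59/(1/(-43)) = -3 - 59/(-1/43) = -3 - 59*(-43) = -3 + 2537 = 2534)
K(j, A) = 5068 (K(j, A) = 2*2534 = 5068)
-K((-11 + 42)/(-25 - 5), 56) = -1*5068 = -5068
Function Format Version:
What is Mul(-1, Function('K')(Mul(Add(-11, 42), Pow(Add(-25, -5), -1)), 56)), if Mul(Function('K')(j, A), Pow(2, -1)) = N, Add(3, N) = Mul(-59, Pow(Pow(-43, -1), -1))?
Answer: -5068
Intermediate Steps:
N = 2534 (N = Add(-3, Mul(-59, Pow(Pow(-43, -1), -1))) = Add(-3, Mul(-59, Pow(Rational(-1, 43), -1))) = Add(-3, Mul(-59, -43)) = Add(-3, 2537) = 2534)
Function('K')(j, A) = 5068 (Function('K')(j, A) = Mul(2, 2534) = 5068)
Mul(-1, Function('K')(Mul(Add(-11, 42), Pow(Add(-25, -5), -1)), 56)) = Mul(-1, 5068) = -5068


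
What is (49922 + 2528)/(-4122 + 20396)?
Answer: 26225/8137 ≈ 3.2229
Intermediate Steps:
(49922 + 2528)/(-4122 + 20396) = 52450/16274 = 52450*(1/16274) = 26225/8137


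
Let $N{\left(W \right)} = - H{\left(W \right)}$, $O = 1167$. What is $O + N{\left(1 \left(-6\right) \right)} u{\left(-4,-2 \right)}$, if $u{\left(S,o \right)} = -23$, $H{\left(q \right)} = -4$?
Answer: $1075$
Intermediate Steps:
$N{\left(W \right)} = 4$ ($N{\left(W \right)} = \left(-1\right) \left(-4\right) = 4$)
$O + N{\left(1 \left(-6\right) \right)} u{\left(-4,-2 \right)} = 1167 + 4 \left(-23\right) = 1167 - 92 = 1075$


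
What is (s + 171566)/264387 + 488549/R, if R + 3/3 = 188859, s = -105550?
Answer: 141633654191/49931600046 ≈ 2.8366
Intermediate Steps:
R = 188858 (R = -1 + 188859 = 188858)
(s + 171566)/264387 + 488549/R = (-105550 + 171566)/264387 + 488549/188858 = 66016*(1/264387) + 488549*(1/188858) = 66016/264387 + 488549/188858 = 141633654191/49931600046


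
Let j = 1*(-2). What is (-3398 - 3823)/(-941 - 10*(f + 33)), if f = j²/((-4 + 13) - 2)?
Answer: 16849/2979 ≈ 5.6559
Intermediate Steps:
j = -2
f = 4/7 (f = (-2)²/((-4 + 13) - 2) = 4/(9 - 2) = 4/7 ≈ 0.57143)
(-3398 - 3823)/(-941 - 10*(f + 33)) = (-3398 - 3823)/(-941 - 10*(4/7 + 33)) = -7221/(-941 - 10*235/7) = -7221/(-941 - 2350/7) = -7221/(-8937/7) = -7221*(-7/8937) = 16849/2979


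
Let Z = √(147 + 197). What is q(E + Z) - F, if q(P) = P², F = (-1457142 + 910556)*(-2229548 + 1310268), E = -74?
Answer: -502465572260 - 296*√86 ≈ -5.0247e+11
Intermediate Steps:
Z = 2*√86 (Z = √344 = 2*√86 ≈ 18.547)
F = 502465578080 (F = -546586*(-919280) = 502465578080)
q(E + Z) - F = (-74 + 2*√86)² - 1*502465578080 = (-74 + 2*√86)² - 502465578080 = -502465578080 + (-74 + 2*√86)²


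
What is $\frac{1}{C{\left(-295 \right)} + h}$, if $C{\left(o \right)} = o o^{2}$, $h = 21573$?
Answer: $- \frac{1}{25650802} \approx -3.8985 \cdot 10^{-8}$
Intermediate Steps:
$C{\left(o \right)} = o^{3}$
$\frac{1}{C{\left(-295 \right)} + h} = \frac{1}{\left(-295\right)^{3} + 21573} = \frac{1}{-25672375 + 21573} = \frac{1}{-25650802} = - \frac{1}{25650802}$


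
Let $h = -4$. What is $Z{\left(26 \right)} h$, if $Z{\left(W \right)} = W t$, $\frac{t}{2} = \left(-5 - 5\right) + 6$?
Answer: $832$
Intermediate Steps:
$t = -8$ ($t = 2 \left(\left(-5 - 5\right) + 6\right) = 2 \left(-10 + 6\right) = 2 \left(-4\right) = -8$)
$Z{\left(W \right)} = - 8 W$ ($Z{\left(W \right)} = W \left(-8\right) = - 8 W$)
$Z{\left(26 \right)} h = \left(-8\right) 26 \left(-4\right) = \left(-208\right) \left(-4\right) = 832$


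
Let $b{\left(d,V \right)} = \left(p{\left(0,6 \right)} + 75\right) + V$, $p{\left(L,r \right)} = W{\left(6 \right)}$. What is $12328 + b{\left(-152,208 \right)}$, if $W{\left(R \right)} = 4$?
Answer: $12615$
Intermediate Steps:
$p{\left(L,r \right)} = 4$
$b{\left(d,V \right)} = 79 + V$ ($b{\left(d,V \right)} = \left(4 + 75\right) + V = 79 + V$)
$12328 + b{\left(-152,208 \right)} = 12328 + \left(79 + 208\right) = 12328 + 287 = 12615$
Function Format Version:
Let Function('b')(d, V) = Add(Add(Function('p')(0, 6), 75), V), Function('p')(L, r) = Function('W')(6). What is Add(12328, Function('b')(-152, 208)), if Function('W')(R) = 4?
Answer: 12615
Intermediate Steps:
Function('p')(L, r) = 4
Function('b')(d, V) = Add(79, V) (Function('b')(d, V) = Add(Add(4, 75), V) = Add(79, V))
Add(12328, Function('b')(-152, 208)) = Add(12328, Add(79, 208)) = Add(12328, 287) = 12615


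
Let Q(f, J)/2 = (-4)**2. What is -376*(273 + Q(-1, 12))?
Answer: -114680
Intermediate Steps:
Q(f, J) = 32 (Q(f, J) = 2*(-4)**2 = 2*16 = 32)
-376*(273 + Q(-1, 12)) = -376*(273 + 32) = -376*305 = -114680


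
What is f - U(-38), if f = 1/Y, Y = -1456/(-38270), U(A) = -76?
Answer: 74463/728 ≈ 102.28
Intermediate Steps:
Y = 728/19135 (Y = -1456*(-1/38270) = 728/19135 ≈ 0.038045)
f = 19135/728 (f = 1/(728/19135) = 19135/728 ≈ 26.284)
f - U(-38) = 19135/728 - 1*(-76) = 19135/728 + 76 = 74463/728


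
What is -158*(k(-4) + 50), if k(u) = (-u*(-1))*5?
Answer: -4740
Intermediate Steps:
k(u) = 5*u (k(u) = u*5 = 5*u)
-158*(k(-4) + 50) = -158*(5*(-4) + 50) = -158*(-20 + 50) = -158*30 = -4740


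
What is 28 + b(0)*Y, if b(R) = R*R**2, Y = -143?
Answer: 28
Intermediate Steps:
b(R) = R**3
28 + b(0)*Y = 28 + 0**3*(-143) = 28 + 0*(-143) = 28 + 0 = 28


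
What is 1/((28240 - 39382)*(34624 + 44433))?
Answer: -1/880853094 ≈ -1.1353e-9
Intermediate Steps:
1/((28240 - 39382)*(34624 + 44433)) = 1/(-11142*79057) = 1/(-880853094) = -1/880853094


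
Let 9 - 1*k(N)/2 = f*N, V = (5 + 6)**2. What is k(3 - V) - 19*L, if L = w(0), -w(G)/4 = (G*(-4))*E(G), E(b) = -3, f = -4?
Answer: -926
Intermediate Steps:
V = 121 (V = 11**2 = 121)
w(G) = -48*G (w(G) = -4*G*(-4)*(-3) = -4*(-4*G)*(-3) = -48*G)
L = 0 (L = -48*0 = 0)
k(N) = 18 + 8*N (k(N) = 18 - (-8)*N = 18 + 8*N)
k(3 - V) - 19*L = (18 + 8*(3 - 1*121)) - 19*0 = (18 + 8*(3 - 121)) + 0 = (18 + 8*(-118)) + 0 = (18 - 944) + 0 = -926 + 0 = -926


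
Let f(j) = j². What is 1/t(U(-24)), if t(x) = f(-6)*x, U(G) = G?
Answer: -1/864 ≈ -0.0011574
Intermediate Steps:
t(x) = 36*x (t(x) = (-6)²*x = 36*x)
1/t(U(-24)) = 1/(36*(-24)) = 1/(-864) = -1/864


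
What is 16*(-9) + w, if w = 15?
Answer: -129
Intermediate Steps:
16*(-9) + w = 16*(-9) + 15 = -144 + 15 = -129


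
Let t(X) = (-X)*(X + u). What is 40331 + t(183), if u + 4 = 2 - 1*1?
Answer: 7391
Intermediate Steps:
u = -3 (u = -4 + (2 - 1*1) = -4 + (2 - 1) = -4 + 1 = -3)
t(X) = -X*(-3 + X) (t(X) = (-X)*(X - 3) = (-X)*(-3 + X) = -X*(-3 + X))
40331 + t(183) = 40331 + 183*(3 - 1*183) = 40331 + 183*(3 - 183) = 40331 + 183*(-180) = 40331 - 32940 = 7391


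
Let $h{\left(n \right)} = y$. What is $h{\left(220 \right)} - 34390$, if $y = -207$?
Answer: $-34597$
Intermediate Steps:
$h{\left(n \right)} = -207$
$h{\left(220 \right)} - 34390 = -207 - 34390 = -34597$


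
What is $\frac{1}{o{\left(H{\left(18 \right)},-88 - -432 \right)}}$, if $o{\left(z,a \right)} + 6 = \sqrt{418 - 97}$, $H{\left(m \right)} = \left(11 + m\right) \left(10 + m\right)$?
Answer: $\frac{2}{95} + \frac{\sqrt{321}}{285} \approx 0.083917$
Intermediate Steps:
$H{\left(m \right)} = \left(10 + m\right) \left(11 + m\right)$
$o{\left(z,a \right)} = -6 + \sqrt{321}$ ($o{\left(z,a \right)} = -6 + \sqrt{418 - 97} = -6 + \sqrt{321}$)
$\frac{1}{o{\left(H{\left(18 \right)},-88 - -432 \right)}} = \frac{1}{-6 + \sqrt{321}}$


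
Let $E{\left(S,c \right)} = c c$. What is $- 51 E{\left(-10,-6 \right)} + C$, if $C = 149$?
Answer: $-1687$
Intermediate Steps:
$E{\left(S,c \right)} = c^{2}$
$- 51 E{\left(-10,-6 \right)} + C = - 51 \left(-6\right)^{2} + 149 = \left(-51\right) 36 + 149 = -1836 + 149 = -1687$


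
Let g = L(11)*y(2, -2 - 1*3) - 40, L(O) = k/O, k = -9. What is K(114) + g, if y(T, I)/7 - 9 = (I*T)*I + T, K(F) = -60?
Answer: -4943/11 ≈ -449.36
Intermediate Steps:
L(O) = -9/O
y(T, I) = 63 + 7*T + 7*T*I² (y(T, I) = 63 + 7*((I*T)*I + T) = 63 + 7*(T*I² + T) = 63 + 7*(T + T*I²) = 63 + (7*T + 7*T*I²) = 63 + 7*T + 7*T*I²)
g = -4283/11 (g = (-9/11)*(63 + 7*2 + 7*2*(-2 - 1*3)²) - 40 = (-9*1/11)*(63 + 14 + 7*2*(-2 - 3)²) - 40 = -9*(63 + 14 + 7*2*(-5)²)/11 - 40 = -9*(63 + 14 + 7*2*25)/11 - 40 = -9*(63 + 14 + 350)/11 - 40 = -9/11*427 - 40 = -3843/11 - 40 = -4283/11 ≈ -389.36)
K(114) + g = -60 - 4283/11 = -4943/11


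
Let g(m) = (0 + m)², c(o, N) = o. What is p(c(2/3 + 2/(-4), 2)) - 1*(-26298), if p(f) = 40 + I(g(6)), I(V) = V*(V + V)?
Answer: 28930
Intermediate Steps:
g(m) = m²
I(V) = 2*V² (I(V) = V*(2*V) = 2*V²)
p(f) = 2632 (p(f) = 40 + 2*(6²)² = 40 + 2*36² = 40 + 2*1296 = 40 + 2592 = 2632)
p(c(2/3 + 2/(-4), 2)) - 1*(-26298) = 2632 - 1*(-26298) = 2632 + 26298 = 28930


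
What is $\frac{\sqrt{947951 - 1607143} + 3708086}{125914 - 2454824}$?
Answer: $- \frac{1854043}{1164455} - \frac{i \sqrt{164798}}{1164455} \approx -1.5922 - 0.00034862 i$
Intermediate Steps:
$\frac{\sqrt{947951 - 1607143} + 3708086}{125914 - 2454824} = \frac{\sqrt{-659192} + 3708086}{-2328910} = \left(2 i \sqrt{164798} + 3708086\right) \left(- \frac{1}{2328910}\right) = \left(3708086 + 2 i \sqrt{164798}\right) \left(- \frac{1}{2328910}\right) = - \frac{1854043}{1164455} - \frac{i \sqrt{164798}}{1164455}$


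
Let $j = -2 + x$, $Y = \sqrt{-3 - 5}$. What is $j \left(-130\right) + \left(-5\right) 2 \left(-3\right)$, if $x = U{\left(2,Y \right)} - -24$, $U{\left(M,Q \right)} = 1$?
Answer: $-2960$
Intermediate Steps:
$Y = 2 i \sqrt{2}$ ($Y = \sqrt{-8} = 2 i \sqrt{2} \approx 2.8284 i$)
$x = 25$ ($x = 1 - -24 = 1 + 24 = 25$)
$j = 23$ ($j = -2 + 25 = 23$)
$j \left(-130\right) + \left(-5\right) 2 \left(-3\right) = 23 \left(-130\right) + \left(-5\right) 2 \left(-3\right) = -2990 - -30 = -2990 + 30 = -2960$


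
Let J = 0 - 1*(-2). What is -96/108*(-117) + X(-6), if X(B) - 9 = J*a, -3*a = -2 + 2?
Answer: 113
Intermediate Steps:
J = 2 (J = 0 + 2 = 2)
a = 0 (a = -(-2 + 2)/3 = -1/3*0 = 0)
X(B) = 9 (X(B) = 9 + 2*0 = 9 + 0 = 9)
-96/108*(-117) + X(-6) = -96/108*(-117) + 9 = -96*1/108*(-117) + 9 = -8/9*(-117) + 9 = 104 + 9 = 113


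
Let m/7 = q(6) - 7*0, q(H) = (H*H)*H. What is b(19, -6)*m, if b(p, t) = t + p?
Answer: 19656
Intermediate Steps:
q(H) = H³ (q(H) = H²*H = H³)
b(p, t) = p + t
m = 1512 (m = 7*(6³ - 7*0) = 7*(216 + 0) = 7*216 = 1512)
b(19, -6)*m = (19 - 6)*1512 = 13*1512 = 19656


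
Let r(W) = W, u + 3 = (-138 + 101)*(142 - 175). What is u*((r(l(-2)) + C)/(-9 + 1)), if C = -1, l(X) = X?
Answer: 1827/4 ≈ 456.75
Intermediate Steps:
u = 1218 (u = -3 + (-138 + 101)*(142 - 175) = -3 - 37*(-33) = -3 + 1221 = 1218)
u*((r(l(-2)) + C)/(-9 + 1)) = 1218*((-2 - 1)/(-9 + 1)) = 1218*(-3/(-8)) = 1218*(-3*(-⅛)) = 1218*(3/8) = 1827/4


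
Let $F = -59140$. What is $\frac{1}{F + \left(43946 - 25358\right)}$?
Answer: $- \frac{1}{40552} \approx -2.466 \cdot 10^{-5}$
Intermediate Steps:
$\frac{1}{F + \left(43946 - 25358\right)} = \frac{1}{-59140 + \left(43946 - 25358\right)} = \frac{1}{-59140 + 18588} = \frac{1}{-40552} = - \frac{1}{40552}$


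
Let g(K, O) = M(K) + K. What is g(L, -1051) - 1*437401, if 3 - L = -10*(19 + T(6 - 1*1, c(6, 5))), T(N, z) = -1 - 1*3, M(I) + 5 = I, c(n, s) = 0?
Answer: -437100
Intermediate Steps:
M(I) = -5 + I
T(N, z) = -4 (T(N, z) = -1 - 3 = -4)
L = 153 (L = 3 - (-10)*(19 - 4) = 3 - (-10)*15 = 3 - 1*(-150) = 3 + 150 = 153)
g(K, O) = -5 + 2*K (g(K, O) = (-5 + K) + K = -5 + 2*K)
g(L, -1051) - 1*437401 = (-5 + 2*153) - 1*437401 = (-5 + 306) - 437401 = 301 - 437401 = -437100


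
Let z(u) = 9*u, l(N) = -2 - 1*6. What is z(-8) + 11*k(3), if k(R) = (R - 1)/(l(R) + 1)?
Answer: -526/7 ≈ -75.143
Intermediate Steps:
l(N) = -8 (l(N) = -2 - 6 = -8)
k(R) = ⅐ - R/7 (k(R) = (R - 1)/(-8 + 1) = (-1 + R)/(-7) = (-1 + R)*(-⅐) = ⅐ - R/7)
z(-8) + 11*k(3) = 9*(-8) + 11*(⅐ - ⅐*3) = -72 + 11*(⅐ - 3/7) = -72 + 11*(-2/7) = -72 - 22/7 = -526/7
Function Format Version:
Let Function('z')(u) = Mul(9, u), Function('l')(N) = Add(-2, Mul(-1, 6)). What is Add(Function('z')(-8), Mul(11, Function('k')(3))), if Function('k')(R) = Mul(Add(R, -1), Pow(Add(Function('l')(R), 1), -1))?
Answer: Rational(-526, 7) ≈ -75.143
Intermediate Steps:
Function('l')(N) = -8 (Function('l')(N) = Add(-2, -6) = -8)
Function('k')(R) = Add(Rational(1, 7), Mul(Rational(-1, 7), R)) (Function('k')(R) = Mul(Add(R, -1), Pow(Add(-8, 1), -1)) = Mul(Add(-1, R), Pow(-7, -1)) = Mul(Add(-1, R), Rational(-1, 7)) = Add(Rational(1, 7), Mul(Rational(-1, 7), R)))
Add(Function('z')(-8), Mul(11, Function('k')(3))) = Add(Mul(9, -8), Mul(11, Add(Rational(1, 7), Mul(Rational(-1, 7), 3)))) = Add(-72, Mul(11, Add(Rational(1, 7), Rational(-3, 7)))) = Add(-72, Mul(11, Rational(-2, 7))) = Add(-72, Rational(-22, 7)) = Rational(-526, 7)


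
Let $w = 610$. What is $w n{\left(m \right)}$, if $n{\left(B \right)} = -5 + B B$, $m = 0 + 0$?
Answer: $-3050$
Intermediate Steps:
$m = 0$
$n{\left(B \right)} = -5 + B^{2}$
$w n{\left(m \right)} = 610 \left(-5 + 0^{2}\right) = 610 \left(-5 + 0\right) = 610 \left(-5\right) = -3050$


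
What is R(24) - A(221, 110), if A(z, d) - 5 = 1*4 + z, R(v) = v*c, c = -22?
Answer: -758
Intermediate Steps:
R(v) = -22*v (R(v) = v*(-22) = -22*v)
A(z, d) = 9 + z (A(z, d) = 5 + (1*4 + z) = 5 + (4 + z) = 9 + z)
R(24) - A(221, 110) = -22*24 - (9 + 221) = -528 - 1*230 = -528 - 230 = -758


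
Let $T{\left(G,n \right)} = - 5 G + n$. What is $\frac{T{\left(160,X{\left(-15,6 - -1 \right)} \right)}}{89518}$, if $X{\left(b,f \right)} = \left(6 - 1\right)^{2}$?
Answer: $- \frac{775}{89518} \approx -0.0086575$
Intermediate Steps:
$X{\left(b,f \right)} = 25$ ($X{\left(b,f \right)} = 5^{2} = 25$)
$T{\left(G,n \right)} = n - 5 G$
$\frac{T{\left(160,X{\left(-15,6 - -1 \right)} \right)}}{89518} = \frac{25 - 800}{89518} = \left(25 - 800\right) \frac{1}{89518} = \left(-775\right) \frac{1}{89518} = - \frac{775}{89518}$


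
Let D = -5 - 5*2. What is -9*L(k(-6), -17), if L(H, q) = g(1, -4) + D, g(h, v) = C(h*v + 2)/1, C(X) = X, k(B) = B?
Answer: 153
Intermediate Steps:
g(h, v) = 2 + h*v (g(h, v) = (h*v + 2)/1 = (2 + h*v)*1 = 2 + h*v)
D = -15 (D = -5 - 10 = -15)
L(H, q) = -17 (L(H, q) = (2 + 1*(-4)) - 15 = (2 - 4) - 15 = -2 - 15 = -17)
-9*L(k(-6), -17) = -9*(-17) = 153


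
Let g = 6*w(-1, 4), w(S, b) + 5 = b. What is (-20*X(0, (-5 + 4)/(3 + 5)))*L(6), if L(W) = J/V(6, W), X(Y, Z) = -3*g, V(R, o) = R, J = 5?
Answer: -300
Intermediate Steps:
w(S, b) = -5 + b
g = -6 (g = 6*(-5 + 4) = 6*(-1) = -6)
X(Y, Z) = 18 (X(Y, Z) = -3*(-6) = 18)
L(W) = 5/6
(-20*X(0, (-5 + 4)/(3 + 5)))*L(6) = -20*18*(5/6) = -360*5/6 = -300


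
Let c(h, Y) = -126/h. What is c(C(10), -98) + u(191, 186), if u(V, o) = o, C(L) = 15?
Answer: 888/5 ≈ 177.60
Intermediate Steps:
c(C(10), -98) + u(191, 186) = -126/15 + 186 = -126*1/15 + 186 = -42/5 + 186 = 888/5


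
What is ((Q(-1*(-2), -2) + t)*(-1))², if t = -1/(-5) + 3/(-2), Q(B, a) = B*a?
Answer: 2809/100 ≈ 28.090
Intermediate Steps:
t = -13/10 (t = -1*(-⅕) + 3*(-½) = ⅕ - 3/2 = -13/10 ≈ -1.3000)
((Q(-1*(-2), -2) + t)*(-1))² = ((-1*(-2)*(-2) - 13/10)*(-1))² = ((2*(-2) - 13/10)*(-1))² = ((-4 - 13/10)*(-1))² = (-53/10*(-1))² = (53/10)² = 2809/100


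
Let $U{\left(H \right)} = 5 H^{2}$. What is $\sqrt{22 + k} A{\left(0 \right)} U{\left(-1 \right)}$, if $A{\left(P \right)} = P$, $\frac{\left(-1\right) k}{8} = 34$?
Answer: $0$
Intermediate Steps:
$k = -272$ ($k = \left(-8\right) 34 = -272$)
$\sqrt{22 + k} A{\left(0 \right)} U{\left(-1 \right)} = \sqrt{22 - 272} \cdot 0 \cdot 5 \left(-1\right)^{2} = \sqrt{-250} \cdot 0 \cdot 5 \cdot 1 = 5 i \sqrt{10} \cdot 0 \cdot 5 = 0 \cdot 5 = 0$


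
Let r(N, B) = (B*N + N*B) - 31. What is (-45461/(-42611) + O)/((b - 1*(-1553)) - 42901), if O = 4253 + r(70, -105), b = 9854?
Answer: 446432597/1341990834 ≈ 0.33266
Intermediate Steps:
r(N, B) = -31 + 2*B*N (r(N, B) = (B*N + B*N) - 31 = 2*B*N - 31 = -31 + 2*B*N)
O = -10478 (O = 4253 + (-31 + 2*(-105)*70) = 4253 + (-31 - 14700) = 4253 - 14731 = -10478)
(-45461/(-42611) + O)/((b - 1*(-1553)) - 42901) = (-45461/(-42611) - 10478)/((9854 - 1*(-1553)) - 42901) = (-45461*(-1/42611) - 10478)/((9854 + 1553) - 42901) = (45461/42611 - 10478)/(11407 - 42901) = -446432597/42611/(-31494) = -446432597/42611*(-1/31494) = 446432597/1341990834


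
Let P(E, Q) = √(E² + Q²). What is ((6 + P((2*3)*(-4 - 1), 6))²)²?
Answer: 1079568 + 139968*√26 ≈ 1.7933e+6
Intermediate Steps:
((6 + P((2*3)*(-4 - 1), 6))²)² = ((6 + √(((2*3)*(-4 - 1))² + 6²))²)² = ((6 + √((6*(-5))² + 36))²)² = ((6 + √((-30)² + 36))²)² = ((6 + √(900 + 36))²)² = ((6 + √936)²)² = ((6 + 6*√26)²)² = (6 + 6*√26)⁴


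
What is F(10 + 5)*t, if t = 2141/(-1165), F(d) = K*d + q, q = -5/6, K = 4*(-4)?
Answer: 618749/1398 ≈ 442.60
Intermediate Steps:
K = -16
q = -⅚ (q = -5*⅙ = -⅚ ≈ -0.83333)
F(d) = -⅚ - 16*d (F(d) = -16*d - ⅚ = -⅚ - 16*d)
t = -2141/1165 (t = 2141*(-1/1165) = -2141/1165 ≈ -1.8378)
F(10 + 5)*t = (-⅚ - 16*(10 + 5))*(-2141/1165) = (-⅚ - 16*15)*(-2141/1165) = (-⅚ - 240)*(-2141/1165) = -1445/6*(-2141/1165) = 618749/1398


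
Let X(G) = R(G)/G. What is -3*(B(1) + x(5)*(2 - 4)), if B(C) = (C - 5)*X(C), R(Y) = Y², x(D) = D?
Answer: 42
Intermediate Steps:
X(G) = G (X(G) = G²/G = G)
B(C) = C*(-5 + C) (B(C) = (C - 5)*C = (-5 + C)*C = C*(-5 + C))
-3*(B(1) + x(5)*(2 - 4)) = -3*(1*(-5 + 1) + 5*(2 - 4)) = -3*(1*(-4) + 5*(-2)) = -3*(-4 - 10) = -3*(-14) = 42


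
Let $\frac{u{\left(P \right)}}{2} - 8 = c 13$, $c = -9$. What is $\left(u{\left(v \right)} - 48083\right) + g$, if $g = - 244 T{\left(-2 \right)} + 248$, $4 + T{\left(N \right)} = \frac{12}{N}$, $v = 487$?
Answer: $-45613$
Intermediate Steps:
$T{\left(N \right)} = -4 + \frac{12}{N}$
$u{\left(P \right)} = -218$ ($u{\left(P \right)} = 16 + 2 \left(\left(-9\right) 13\right) = 16 + 2 \left(-117\right) = 16 - 234 = -218$)
$g = 2688$ ($g = - 244 \left(-4 + \frac{12}{-2}\right) + 248 = - 244 \left(-4 + 12 \left(- \frac{1}{2}\right)\right) + 248 = - 244 \left(-4 - 6\right) + 248 = \left(-244\right) \left(-10\right) + 248 = 2440 + 248 = 2688$)
$\left(u{\left(v \right)} - 48083\right) + g = \left(-218 - 48083\right) + 2688 = -48301 + 2688 = -45613$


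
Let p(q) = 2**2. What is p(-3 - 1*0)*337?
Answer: 1348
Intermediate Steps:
p(q) = 4
p(-3 - 1*0)*337 = 4*337 = 1348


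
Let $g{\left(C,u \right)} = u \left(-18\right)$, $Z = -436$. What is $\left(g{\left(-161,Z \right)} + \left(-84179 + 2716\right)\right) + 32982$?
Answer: $-40633$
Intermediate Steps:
$g{\left(C,u \right)} = - 18 u$
$\left(g{\left(-161,Z \right)} + \left(-84179 + 2716\right)\right) + 32982 = \left(\left(-18\right) \left(-436\right) + \left(-84179 + 2716\right)\right) + 32982 = \left(7848 - 81463\right) + 32982 = -73615 + 32982 = -40633$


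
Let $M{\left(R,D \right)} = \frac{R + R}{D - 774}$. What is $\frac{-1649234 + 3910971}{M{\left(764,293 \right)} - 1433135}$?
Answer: $- \frac{1087895497}{689339463} \approx -1.5782$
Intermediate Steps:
$M{\left(R,D \right)} = \frac{2 R}{-774 + D}$
$\frac{-1649234 + 3910971}{M{\left(764,293 \right)} - 1433135} = \frac{-1649234 + 3910971}{2 \cdot 764 \frac{1}{-774 + 293} - 1433135} = \frac{2261737}{2 \cdot 764 \frac{1}{-481} - 1433135} = \frac{2261737}{2 \cdot 764 \left(- \frac{1}{481}\right) - 1433135} = \frac{2261737}{- \frac{1528}{481} - 1433135} = \frac{2261737}{- \frac{689339463}{481}} = 2261737 \left(- \frac{481}{689339463}\right) = - \frac{1087895497}{689339463}$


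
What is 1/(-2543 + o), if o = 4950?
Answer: 1/2407 ≈ 0.00041546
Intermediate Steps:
1/(-2543 + o) = 1/(-2543 + 4950) = 1/2407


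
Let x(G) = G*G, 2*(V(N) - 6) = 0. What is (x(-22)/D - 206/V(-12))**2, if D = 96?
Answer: 494209/576 ≈ 858.00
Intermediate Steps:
V(N) = 6 (V(N) = 6 + (1/2)*0 = 6 + 0 = 6)
x(G) = G**2
(x(-22)/D - 206/V(-12))**2 = ((-22)**2/96 - 206/6)**2 = (484*(1/96) - 206*1/6)**2 = (121/24 - 103/3)**2 = (-703/24)**2 = 494209/576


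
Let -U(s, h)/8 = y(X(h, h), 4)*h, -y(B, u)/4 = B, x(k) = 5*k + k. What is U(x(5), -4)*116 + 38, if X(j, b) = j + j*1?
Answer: 118822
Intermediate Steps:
x(k) = 6*k
X(j, b) = 2*j (X(j, b) = j + j = 2*j)
y(B, u) = -4*B
U(s, h) = 64*h² (U(s, h) = -8*(-8*h)*h = -(-64)*h² = 64*h²)
U(x(5), -4)*116 + 38 = (64*(-4)²)*116 + 38 = (64*16)*116 + 38 = 1024*116 + 38 = 118784 + 38 = 118822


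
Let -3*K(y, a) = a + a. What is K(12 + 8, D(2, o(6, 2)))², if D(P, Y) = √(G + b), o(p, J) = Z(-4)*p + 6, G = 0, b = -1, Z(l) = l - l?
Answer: -4/9 ≈ -0.44444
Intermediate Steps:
Z(l) = 0
o(p, J) = 6 (o(p, J) = 0*p + 6 = 0 + 6 = 6)
D(P, Y) = I (D(P, Y) = √(0 - 1) = √(-1) = I)
K(y, a) = -2*a/3 (K(y, a) = -(a + a)/3 = -2*a/3)
K(12 + 8, D(2, o(6, 2)))² = (-2*I/3)² = -4/9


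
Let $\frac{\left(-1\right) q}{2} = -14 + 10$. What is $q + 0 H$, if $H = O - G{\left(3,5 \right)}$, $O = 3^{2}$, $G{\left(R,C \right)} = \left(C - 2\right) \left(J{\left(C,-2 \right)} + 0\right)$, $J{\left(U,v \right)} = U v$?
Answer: $8$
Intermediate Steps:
$G{\left(R,C \right)} = - 2 C \left(-2 + C\right)$ ($G{\left(R,C \right)} = \left(C - 2\right) \left(C \left(-2\right) + 0\right) = \left(-2 + C\right) \left(- 2 C + 0\right) = \left(-2 + C\right) \left(- 2 C\right) = - 2 C \left(-2 + C\right)$)
$q = 8$ ($q = - 2 \left(-14 + 10\right) = \left(-2\right) \left(-4\right) = 8$)
$O = 9$
$H = 39$ ($H = 9 - 2 \cdot 5 \left(2 - 5\right) = 9 - 2 \cdot 5 \left(-3\right) = 9 - -30 = 9 + 30 = 39$)
$q + 0 H = 8 + 0 \cdot 39 = 8 + 0 = 8$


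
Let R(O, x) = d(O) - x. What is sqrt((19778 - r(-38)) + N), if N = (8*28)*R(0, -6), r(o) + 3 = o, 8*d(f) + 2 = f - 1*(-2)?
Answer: sqrt(21163) ≈ 145.48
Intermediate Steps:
d(f) = f/8 (d(f) = -1/4 + (f - 1*(-2))/8 = -1/4 + (f + 2)/8 = -1/4 + (2 + f)/8 = -1/4 + (1/4 + f/8) = f/8)
r(o) = -3 + o
R(O, x) = -x + O/8 (R(O, x) = O/8 - x = -x + O/8)
N = 1344 (N = (8*28)*(-1*(-6) + (1/8)*0) = 224*(6 + 0) = 224*6 = 1344)
sqrt((19778 - r(-38)) + N) = sqrt((19778 - (-3 - 38)) + 1344) = sqrt((19778 - 1*(-41)) + 1344) = sqrt((19778 + 41) + 1344) = sqrt(19819 + 1344) = sqrt(21163)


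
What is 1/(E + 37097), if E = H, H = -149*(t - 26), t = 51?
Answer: 1/33372 ≈ 2.9965e-5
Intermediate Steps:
H = -3725 (H = -149*(51 - 26) = -149*25 = -3725)
E = -3725
1/(E + 37097) = 1/(-3725 + 37097) = 1/33372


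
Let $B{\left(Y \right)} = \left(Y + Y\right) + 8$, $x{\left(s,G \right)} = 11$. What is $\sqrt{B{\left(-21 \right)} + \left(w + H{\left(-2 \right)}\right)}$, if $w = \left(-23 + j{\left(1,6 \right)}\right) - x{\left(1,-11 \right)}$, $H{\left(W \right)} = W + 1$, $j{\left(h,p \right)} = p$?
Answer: $3 i \sqrt{7} \approx 7.9373 i$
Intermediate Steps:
$H{\left(W \right)} = 1 + W$
$B{\left(Y \right)} = 8 + 2 Y$ ($B{\left(Y \right)} = 2 Y + 8 = 8 + 2 Y$)
$w = -28$ ($w = \left(-23 + 6\right) - 11 = -17 - 11 = -28$)
$\sqrt{B{\left(-21 \right)} + \left(w + H{\left(-2 \right)}\right)} = \sqrt{\left(8 + 2 \left(-21\right)\right) + \left(-28 + \left(1 - 2\right)\right)} = \sqrt{\left(8 - 42\right) - 29} = \sqrt{-34 - 29} = \sqrt{-63} = 3 i \sqrt{7}$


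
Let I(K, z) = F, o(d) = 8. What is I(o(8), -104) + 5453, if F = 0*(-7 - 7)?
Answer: 5453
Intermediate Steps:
F = 0 (F = 0*(-14) = 0)
I(K, z) = 0
I(o(8), -104) + 5453 = 0 + 5453 = 5453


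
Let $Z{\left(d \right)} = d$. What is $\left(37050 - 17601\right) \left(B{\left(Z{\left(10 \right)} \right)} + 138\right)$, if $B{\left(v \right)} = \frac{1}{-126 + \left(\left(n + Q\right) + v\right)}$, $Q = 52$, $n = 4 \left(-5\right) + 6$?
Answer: $\frac{69776529}{26} \approx 2.6837 \cdot 10^{6}$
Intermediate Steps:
$n = -14$ ($n = -20 + 6 = -14$)
$B{\left(v \right)} = \frac{1}{-88 + v}$ ($B{\left(v \right)} = \frac{1}{-126 + \left(\left(-14 + 52\right) + v\right)} = \frac{1}{-126 + \left(38 + v\right)} = \frac{1}{-88 + v}$)
$\left(37050 - 17601\right) \left(B{\left(Z{\left(10 \right)} \right)} + 138\right) = \left(37050 - 17601\right) \left(\frac{1}{-88 + 10} + 138\right) = 19449 \left(\frac{1}{-78} + 138\right) = 19449 \left(- \frac{1}{78} + 138\right) = 19449 \cdot \frac{10763}{78} = \frac{69776529}{26}$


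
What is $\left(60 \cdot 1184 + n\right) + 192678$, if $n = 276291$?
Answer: $540009$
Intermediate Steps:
$\left(60 \cdot 1184 + n\right) + 192678 = \left(60 \cdot 1184 + 276291\right) + 192678 = \left(71040 + 276291\right) + 192678 = 347331 + 192678 = 540009$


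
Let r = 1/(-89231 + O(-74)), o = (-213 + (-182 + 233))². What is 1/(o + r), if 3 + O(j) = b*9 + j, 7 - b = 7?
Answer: 89308/2343799151 ≈ 3.8104e-5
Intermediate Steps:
b = 0 (b = 7 - 1*7 = 7 - 7 = 0)
O(j) = -3 + j (O(j) = -3 + (0*9 + j) = -3 + (0 + j) = -3 + j)
o = 26244 (o = (-213 + 51)² = (-162)² = 26244)
r = -1/89308 (r = 1/(-89231 + (-3 - 74)) = 1/(-89231 - 77) = 1/(-89308) = -1/89308 ≈ -1.1197e-5)
1/(o + r) = 1/(26244 - 1/89308) = 1/(2343799151/89308) = 89308/2343799151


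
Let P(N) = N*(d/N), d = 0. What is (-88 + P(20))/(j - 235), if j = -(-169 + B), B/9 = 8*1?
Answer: 44/69 ≈ 0.63768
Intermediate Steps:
B = 72 (B = 9*(8*1) = 9*8 = 72)
j = 97 (j = -(-169 + 72) = -1*(-97) = 97)
P(N) = 0 (P(N) = N*(0/N) = N*0 = 0)
(-88 + P(20))/(j - 235) = (-88 + 0)/(97 - 235) = -88/(-138) = -88*(-1/138) = 44/69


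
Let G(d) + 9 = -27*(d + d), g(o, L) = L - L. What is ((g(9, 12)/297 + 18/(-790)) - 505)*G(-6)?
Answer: -12567492/79 ≈ -1.5908e+5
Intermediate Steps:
g(o, L) = 0
G(d) = -9 - 54*d (G(d) = -9 - 27*(d + d) = -9 - 54*d)
((g(9, 12)/297 + 18/(-790)) - 505)*G(-6) = ((0/297 + 18/(-790)) - 505)*(-9 - 54*(-6)) = ((0*(1/297) + 18*(-1/790)) - 505)*(-9 + 324) = ((0 - 9/395) - 505)*315 = (-9/395 - 505)*315 = -199484/395*315 = -12567492/79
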